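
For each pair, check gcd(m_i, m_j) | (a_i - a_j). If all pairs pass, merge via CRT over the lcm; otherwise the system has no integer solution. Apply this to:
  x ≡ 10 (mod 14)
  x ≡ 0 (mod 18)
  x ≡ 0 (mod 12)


Moduli 14, 18, 12 are not pairwise coprime, so CRT works modulo lcm(m_i) when all pairwise compatibility conditions hold.
Pairwise compatibility: gcd(m_i, m_j) must divide a_i - a_j for every pair.
Merge one congruence at a time:
  Start: x ≡ 10 (mod 14).
  Combine with x ≡ 0 (mod 18): gcd(14, 18) = 2; 0 - 10 = -10, which IS divisible by 2, so compatible.
    Write x = 10 + 14·t and substitute into x ≡ 0 (mod 18): 14·t ≡ 0 − 10 = -10 (mod 18).
    Divide the congruence (and modulus) by g = 2: 7·t ≡ -5 (mod 9).
    Reduce coefficients mod 9: 7·t ≡ 4 (mod 9).
    The inverse of 7 mod 9 is 4 (since 7·4 = 28 = 3·9 + 1), so t ≡ 4·4 = 16 ≡ 7 (mod 9).
    Then x = 10 + 14·7 = 108, valid modulo lcm(14, 18) = 126: x ≡ 108 (mod 126).
  Combine with x ≡ 0 (mod 12): gcd(126, 12) = 6; 0 - 108 = -108, which IS divisible by 6, so compatible.
    Write x = 108 + 126·t and substitute into x ≡ 0 (mod 12): 126·t ≡ 0 − 108 = -108 (mod 12).
    Divide the congruence (and modulus) by g = 6: 21·t ≡ -18 (mod 2).
    Reduce coefficients mod 2: 1·t ≡ 0 (mod 2).
    So t ≡ 0 (mod 2).
    Then x = 108 + 126·0 = 108, valid modulo lcm(126, 12) = 252: x ≡ 108 (mod 252).
Verify: 108 mod 14 = 10, 108 mod 18 = 0, 108 mod 12 = 0.

x ≡ 108 (mod 252).


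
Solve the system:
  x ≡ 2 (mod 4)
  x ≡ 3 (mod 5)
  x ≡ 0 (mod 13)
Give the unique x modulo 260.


Moduli 4, 5, 13 are pairwise coprime; by CRT there is a unique solution modulo M = 4 · 5 · 13 = 260.
Solve pairwise, accumulating the modulus:
  Start with x ≡ 2 (mod 4).
  Combine with x ≡ 3 (mod 5): since gcd(4, 5) = 1, we get a unique residue mod 20.
    Write x = 2 + 4·t and substitute into x ≡ 3 (mod 5): 4·t ≡ 3 − 2 = 1 (mod 5).
    The inverse of 4 mod 5 is 4 (since 4·4 = 16 = 3·5 + 1), so t ≡ 4·1 = 4 ≡ 4 (mod 5).
    Then x = 2 + 4·4 = 18, valid modulo lcm(4, 5) = 20: x ≡ 18 (mod 20).
  Combine with x ≡ 0 (mod 13): since gcd(20, 13) = 1, we get a unique residue mod 260.
    Write x = 18 + 20·t and substitute into x ≡ 0 (mod 13): 20·t ≡ 0 − 18 = -18 (mod 13).
    Reduce coefficients mod 13: 7·t ≡ 8 (mod 13).
    The inverse of 7 mod 13 is 2 (since 7·2 = 14 = 1·13 + 1), so t ≡ 2·8 = 16 ≡ 3 (mod 13).
    Then x = 18 + 20·3 = 78, valid modulo lcm(20, 13) = 260: x ≡ 78 (mod 260).
Verify: 78 mod 4 = 2 ✓, 78 mod 5 = 3 ✓, 78 mod 13 = 0 ✓.

x ≡ 78 (mod 260).


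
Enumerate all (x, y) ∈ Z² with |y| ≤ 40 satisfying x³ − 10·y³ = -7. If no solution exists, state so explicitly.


The equation is x³ - 10y³ = -7. For fixed y, x³ = 10·y³ − 7, so a solution requires the RHS to be a perfect cube.
Strategy: iterate y from -40 to 40, compute RHS = 10·y³ − 7, and check whether it is a (positive or negative) perfect cube.
Check small values of y:
  y = 0: RHS = -7 is not a perfect cube.
  y = 1: RHS = 3 is not a perfect cube.
  y = -1: RHS = -17 is not a perfect cube.
  y = 2: RHS = 73 is not a perfect cube.
  y = -2: RHS = -87 is not a perfect cube.
  y = 3: RHS = 263 is not a perfect cube.
  y = -3: RHS = -277 is not a perfect cube.
Continuing the search up to |y| = 40 finds no solutions either.
No (x, y) in the scanned range satisfies the equation.

No integer solutions with |y| ≤ 40.


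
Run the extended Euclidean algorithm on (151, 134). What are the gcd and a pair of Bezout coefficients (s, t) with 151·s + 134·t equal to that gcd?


Euclidean algorithm on (151, 134) — divide until remainder is 0:
  151 = 1 · 134 + 17
  134 = 7 · 17 + 15
  17 = 1 · 15 + 2
  15 = 7 · 2 + 1
  2 = 2 · 1 + 0
gcd(151, 134) = 1.
Track Bezout coefficients alongside the remainders: start with r₀ = 151 = a·1 + b·0 (s = 1, t = 0) and r₁ = 134 = a·0 + b·1 (s = 0, t = 1); each new remainder r_{k+1} = r_{k-1} − q_k·r_k inherits s_{k+1} = s_{k-1} − q_k·s_k, t_{k+1} = t_{k-1} − q_k·t_k, so r_k = a·s_k + b·t_k at every step:
  q = 1: r = 17, s = 1 − 1·0 = 1, t = 0 − 1·1 = -1  (check: 151·1 + 134·(-1) = 17)
  q = 7: r = 15, s = 0 − 7·1 = -7, t = 1 − 7·(-1) = 8  (check: 151·(-7) + 134·8 = 15)
  q = 1: r = 2, s = 1 − 1·(-7) = 8, t = -1 − 1·8 = -9  (check: 151·8 + 134·(-9) = 2)
  q = 7: r = 1, s = -7 − 7·8 = -63, t = 8 − 7·(-9) = 71  (check: 151·(-63) + 134·71 = 1)
The row with r = 1 (the gcd) gives the Bezout coefficients s = -63, t = 71.
Result: 151 · (-63) + 134 · (71) = 1.

gcd(151, 134) = 1; s = -63, t = 71 (check: 151·(-63) + 134·71 = 1).


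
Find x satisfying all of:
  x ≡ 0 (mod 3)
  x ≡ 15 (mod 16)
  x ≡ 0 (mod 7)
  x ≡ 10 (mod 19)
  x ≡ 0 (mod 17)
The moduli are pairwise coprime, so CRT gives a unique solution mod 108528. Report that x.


Product of moduli M = 3 · 16 · 7 · 19 · 17 = 108528.
Merge one congruence at a time:
  Start: x ≡ 0 (mod 3).
  Combine with x ≡ 15 (mod 16); new modulus lcm = 48.
    Write x = 0 + 3·t and substitute into x ≡ 15 (mod 16): 3·t ≡ 15 − 0 = 15 (mod 16).
    The inverse of 3 mod 16 is 11 (since 3·11 = 33 = 2·16 + 1), so t ≡ 11·15 = 165 ≡ 5 (mod 16).
    Then x = 0 + 3·5 = 15, valid modulo lcm(3, 16) = 48: x ≡ 15 (mod 48).
  Combine with x ≡ 0 (mod 7); new modulus lcm = 336.
    Write x = 15 + 48·t and substitute into x ≡ 0 (mod 7): 48·t ≡ 0 − 15 = -15 (mod 7).
    Reduce coefficients mod 7: 6·t ≡ 6 (mod 7).
    The inverse of 6 mod 7 is 6 (since 6·6 = 36 = 5·7 + 1), so t ≡ 6·6 = 36 ≡ 1 (mod 7).
    Then x = 15 + 48·1 = 63, valid modulo lcm(48, 7) = 336: x ≡ 63 (mod 336).
  Combine with x ≡ 10 (mod 19); new modulus lcm = 6384.
    Write x = 63 + 336·t and substitute into x ≡ 10 (mod 19): 336·t ≡ 10 − 63 = -53 (mod 19).
    Reduce coefficients mod 19: 13·t ≡ 4 (mod 19).
    The inverse of 13 mod 19 is 3 (since 13·3 = 39 = 2·19 + 1), so t ≡ 3·4 = 12 ≡ 12 (mod 19).
    Then x = 63 + 336·12 = 4095, valid modulo lcm(336, 19) = 6384: x ≡ 4095 (mod 6384).
  Combine with x ≡ 0 (mod 17); new modulus lcm = 108528.
    Write x = 4095 + 6384·t and substitute into x ≡ 0 (mod 17): 6384·t ≡ 0 − 4095 = -4095 (mod 17).
    Reduce coefficients mod 17: 9·t ≡ 2 (mod 17).
    The inverse of 9 mod 17 is 2 (since 9·2 = 18 = 1·17 + 1), so t ≡ 2·2 = 4 ≡ 4 (mod 17).
    Then x = 4095 + 6384·4 = 29631, valid modulo lcm(6384, 17) = 108528: x ≡ 29631 (mod 108528).
Verify against each original: 29631 mod 3 = 0, 29631 mod 16 = 15, 29631 mod 7 = 0, 29631 mod 19 = 10, 29631 mod 17 = 0.

x ≡ 29631 (mod 108528).


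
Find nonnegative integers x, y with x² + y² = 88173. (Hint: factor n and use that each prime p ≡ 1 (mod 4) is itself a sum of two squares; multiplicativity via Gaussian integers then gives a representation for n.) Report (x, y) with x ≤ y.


Step 1: Factor n = 88173 = 3^2 · 97 · 101.
Step 2: Check the mod-4 condition on each prime factor: 3 ≡ 3 (mod 4), exponent 2 (must be even); 97 ≡ 1 (mod 4), exponent 1; 101 ≡ 1 (mod 4), exponent 1.
All primes ≡ 3 (mod 4) appear to even exponent (or don't appear), so by the two-squares theorem n IS expressible as a sum of two squares.
Step 3: Build a representation. Group n = k² · m with k = 3 and m = 97 · 101 = 9797 (a product of primes ≡ 1 (mod 4)); a representation of m scales to one of n via (k·x)² + (k·y)² = k²(x² + y²). Each prime p ≡ 1 (mod 4) is itself a sum of two squares; find a² by testing p − a² for a perfect square:
  97: 97 − 1² = 96, 97 − 2² = 93, 97 − 3² = 88, 97 − 4² = 81 = 9² ⇒ 97 = 4² + 9².
  101: 101 − 1² = 100 = 10² ⇒ 101 = 1² + 10².
  Combine using the Brahmagupta–Fibonacci identity (a² + b²)(c² + d²) = (ac − bd)² + (ad + bc)² = (ac + bd)² + (ad − bc)²:
  97 · 101 = 9797: from (4² + 9²)(1² + 10²), take (4·1 − 9·10, 4·10 + 9·1) = (4 − 90, 40 + 9) = (-86, 49); dropping signs (only squares matter) gives (86, 49); check 86² + 49² = 7396 + 2401 = 9797 ✓.
  Scale by k = 3: (3·86, 3·49) = (258, 147).
Step 4: Order so x ≤ y and verify: 147² + 258² = 21609 + 66564 = 88173 = n. ✓

n = 88173 = 147² + 258² (one valid representation with x ≤ y).


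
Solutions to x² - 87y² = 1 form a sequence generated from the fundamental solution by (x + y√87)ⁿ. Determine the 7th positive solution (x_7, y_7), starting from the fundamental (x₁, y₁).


Step 1: Find the fundamental solution (x₁, y₁) of x² - 87y² = 1.
  Expand √87 as a continued fraction. a₀ = ⌊√87⌋ = 9; iterate m_{k+1} = d_k·a_k − m_k, d_{k+1} = (87 − m_{k+1}²)/d_k, a_{k+1} = ⌊(a₀ + m_{k+1})/d_{k+1}⌋ (starting m₀ = 0, d₀ = 1), with convergents p_k = a_k·p_{k-1} + p_{k-2}, q_k = a_k·q_{k-1} + q_{k-2} (p₋₁ = 1, q₋₁ = 0):
  k = 0: a₀ = 9; p₀/q₀ = 9/1; p₀² − 87·q₀² = 81 − 87 = -6.
  k = 1: m = 9, d = 6, a = ⌊(9 + 9)/6⌋ = 3; p/q = (3·9 + 1)/(3·1 + 0) = 28/3; p² − 87·q² = 784 − 783 = 1.
  The first convergent with p² − 87·q² = 1 gives the fundamental solution (x₁, y₁) = (28, 3).
Step 2: Apply the recurrence (x_{n+1}, y_{n+1}) = (x₁x_n + 87y₁y_n, x₁y_n + y₁x_n) repeatedly.
  From (x_1, y_1) = (28, 3): x_2 = 28·28 + 87·3·3 = 1567; y_2 = 28·3 + 3·28 = 168.
  From (x_2, y_2) = (1567, 168): x_3 = 28·1567 + 87·3·168 = 87724; y_3 = 28·168 + 3·1567 = 9405.
  From (x_3, y_3) = (87724, 9405): x_4 = 28·87724 + 87·3·9405 = 4910977; y_4 = 28·9405 + 3·87724 = 526512.
  From (x_4, y_4) = (4910977, 526512): x_5 = 28·4910977 + 87·3·526512 = 274926988; y_5 = 28·526512 + 3·4910977 = 29475267.
  From (x_5, y_5) = (274926988, 29475267): x_6 = 28·274926988 + 87·3·29475267 = 15391000351; y_6 = 28·29475267 + 3·274926988 = 1650088440.
  From (x_6, y_6) = (15391000351, 1650088440): x_7 = 28·15391000351 + 87·3·1650088440 = 861621092668; y_7 = 28·1650088440 + 3·15391000351 = 92375477373.
Step 3: Verify x_7² - 87·y_7² = 742390907330398243358224 - 742390907330398243358223 = 1 (should be 1). ✓

(x_1, y_1) = (28, 3); (x_7, y_7) = (861621092668, 92375477373).


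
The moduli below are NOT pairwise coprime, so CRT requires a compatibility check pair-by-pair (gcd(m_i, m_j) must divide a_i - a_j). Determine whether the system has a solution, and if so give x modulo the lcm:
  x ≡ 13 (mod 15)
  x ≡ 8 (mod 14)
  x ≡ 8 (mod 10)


Moduli 15, 14, 10 are not pairwise coprime, so CRT works modulo lcm(m_i) when all pairwise compatibility conditions hold.
Pairwise compatibility: gcd(m_i, m_j) must divide a_i - a_j for every pair.
Merge one congruence at a time:
  Start: x ≡ 13 (mod 15).
  Combine with x ≡ 8 (mod 14): gcd(15, 14) = 1; 8 - 13 = -5, which IS divisible by 1, so compatible.
    Write x = 13 + 15·t and substitute into x ≡ 8 (mod 14): 15·t ≡ 8 − 13 = -5 (mod 14).
    Reduce coefficients mod 14: 1·t ≡ 9 (mod 14).
    So t ≡ 9 (mod 14).
    Then x = 13 + 15·9 = 148, valid modulo lcm(15, 14) = 210: x ≡ 148 (mod 210).
  Combine with x ≡ 8 (mod 10): gcd(210, 10) = 10; 8 - 148 = -140, which IS divisible by 10, so compatible.
    Write x = 148 + 210·t and substitute into x ≡ 8 (mod 10): 210·t ≡ 8 − 148 = -140 (mod 10).
    Divide the congruence (and modulus) by g = 10: 21·t ≡ -14 (mod 1).
    Modulo 1 every t works; take t = 0.
    Then x = 148 + 210·0 = 148, valid modulo lcm(210, 10) = 210: x ≡ 148 (mod 210).
Verify: 148 mod 15 = 13, 148 mod 14 = 8, 148 mod 10 = 8.

x ≡ 148 (mod 210).


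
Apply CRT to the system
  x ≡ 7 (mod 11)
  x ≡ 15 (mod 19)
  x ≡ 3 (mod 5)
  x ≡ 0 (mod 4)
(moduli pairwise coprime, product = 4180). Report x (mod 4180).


Product of moduli M = 11 · 19 · 5 · 4 = 4180.
Merge one congruence at a time:
  Start: x ≡ 7 (mod 11).
  Combine with x ≡ 15 (mod 19); new modulus lcm = 209.
    Write x = 7 + 11·t and substitute into x ≡ 15 (mod 19): 11·t ≡ 15 − 7 = 8 (mod 19).
    The inverse of 11 mod 19 is 7 (since 11·7 = 77 = 4·19 + 1), so t ≡ 7·8 = 56 ≡ 18 (mod 19).
    Then x = 7 + 11·18 = 205, valid modulo lcm(11, 19) = 209: x ≡ 205 (mod 209).
  Combine with x ≡ 3 (mod 5); new modulus lcm = 1045.
    Write x = 205 + 209·t and substitute into x ≡ 3 (mod 5): 209·t ≡ 3 − 205 = -202 (mod 5).
    Reduce coefficients mod 5: 4·t ≡ 3 (mod 5).
    The inverse of 4 mod 5 is 4 (since 4·4 = 16 = 3·5 + 1), so t ≡ 4·3 = 12 ≡ 2 (mod 5).
    Then x = 205 + 209·2 = 623, valid modulo lcm(209, 5) = 1045: x ≡ 623 (mod 1045).
  Combine with x ≡ 0 (mod 4); new modulus lcm = 4180.
    Write x = 623 + 1045·t and substitute into x ≡ 0 (mod 4): 1045·t ≡ 0 − 623 = -623 (mod 4).
    Reduce coefficients mod 4: 1·t ≡ 1 (mod 4).
    So t ≡ 1 (mod 4).
    Then x = 623 + 1045·1 = 1668, valid modulo lcm(1045, 4) = 4180: x ≡ 1668 (mod 4180).
Verify against each original: 1668 mod 11 = 7, 1668 mod 19 = 15, 1668 mod 5 = 3, 1668 mod 4 = 0.

x ≡ 1668 (mod 4180).


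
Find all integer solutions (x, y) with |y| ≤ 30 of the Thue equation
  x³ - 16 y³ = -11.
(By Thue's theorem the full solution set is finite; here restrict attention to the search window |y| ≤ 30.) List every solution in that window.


The equation is x³ - 16y³ = -11. For fixed y, x³ = 16·y³ − 11, so a solution requires the RHS to be a perfect cube.
Strategy: iterate y from -30 to 30, compute RHS = 16·y³ − 11, and check whether it is a (positive or negative) perfect cube.
Check small values of y:
  y = 0: RHS = -11 is not a perfect cube.
  y = 1: RHS = 5 is not a perfect cube.
  y = -1: RHS = -27 = (-3)³ ⇒ x = -3 works.
  y = 2: RHS = 117 is not a perfect cube.
  y = -2: RHS = -139 is not a perfect cube.
  y = 3: RHS = 421 is not a perfect cube.
  y = -3: RHS = -443 is not a perfect cube.
Continuing the search up to |y| = 30 finds no further solutions beyond those listed.
Collected solutions: (-3, -1).

Solutions (with |y| ≤ 30): (-3, -1).


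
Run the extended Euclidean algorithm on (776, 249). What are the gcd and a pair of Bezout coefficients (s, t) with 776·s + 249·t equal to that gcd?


Euclidean algorithm on (776, 249) — divide until remainder is 0:
  776 = 3 · 249 + 29
  249 = 8 · 29 + 17
  29 = 1 · 17 + 12
  17 = 1 · 12 + 5
  12 = 2 · 5 + 2
  5 = 2 · 2 + 1
  2 = 2 · 1 + 0
gcd(776, 249) = 1.
Track Bezout coefficients alongside the remainders: start with r₀ = 776 = a·1 + b·0 (s = 1, t = 0) and r₁ = 249 = a·0 + b·1 (s = 0, t = 1); each new remainder r_{k+1} = r_{k-1} − q_k·r_k inherits s_{k+1} = s_{k-1} − q_k·s_k, t_{k+1} = t_{k-1} − q_k·t_k, so r_k = a·s_k + b·t_k at every step:
  q = 3: r = 29, s = 1 − 3·0 = 1, t = 0 − 3·1 = -3  (check: 776·1 + 249·(-3) = 29)
  q = 8: r = 17, s = 0 − 8·1 = -8, t = 1 − 8·(-3) = 25  (check: 776·(-8) + 249·25 = 17)
  q = 1: r = 12, s = 1 − 1·(-8) = 9, t = -3 − 1·25 = -28  (check: 776·9 + 249·(-28) = 12)
  q = 1: r = 5, s = -8 − 1·9 = -17, t = 25 − 1·(-28) = 53  (check: 776·(-17) + 249·53 = 5)
  q = 2: r = 2, s = 9 − 2·(-17) = 43, t = -28 − 2·53 = -134  (check: 776·43 + 249·(-134) = 2)
  q = 2: r = 1, s = -17 − 2·43 = -103, t = 53 − 2·(-134) = 321  (check: 776·(-103) + 249·321 = 1)
The row with r = 1 (the gcd) gives the Bezout coefficients s = -103, t = 321.
Result: 776 · (-103) + 249 · (321) = 1.

gcd(776, 249) = 1; s = -103, t = 321 (check: 776·(-103) + 249·321 = 1).


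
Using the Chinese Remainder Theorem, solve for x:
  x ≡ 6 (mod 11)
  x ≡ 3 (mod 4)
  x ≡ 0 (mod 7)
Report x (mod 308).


Moduli 11, 4, 7 are pairwise coprime; by CRT there is a unique solution modulo M = 11 · 4 · 7 = 308.
Solve pairwise, accumulating the modulus:
  Start with x ≡ 6 (mod 11).
  Combine with x ≡ 3 (mod 4): since gcd(11, 4) = 1, we get a unique residue mod 44.
    Write x = 6 + 11·t and substitute into x ≡ 3 (mod 4): 11·t ≡ 3 − 6 = -3 (mod 4).
    Reduce coefficients mod 4: 3·t ≡ 1 (mod 4).
    The inverse of 3 mod 4 is 3 (since 3·3 = 9 = 2·4 + 1), so t ≡ 3·1 = 3 ≡ 3 (mod 4).
    Then x = 6 + 11·3 = 39, valid modulo lcm(11, 4) = 44: x ≡ 39 (mod 44).
  Combine with x ≡ 0 (mod 7): since gcd(44, 7) = 1, we get a unique residue mod 308.
    Write x = 39 + 44·t and substitute into x ≡ 0 (mod 7): 44·t ≡ 0 − 39 = -39 (mod 7).
    Reduce coefficients mod 7: 2·t ≡ 3 (mod 7).
    The inverse of 2 mod 7 is 4 (since 2·4 = 8 = 1·7 + 1), so t ≡ 4·3 = 12 ≡ 5 (mod 7).
    Then x = 39 + 44·5 = 259, valid modulo lcm(44, 7) = 308: x ≡ 259 (mod 308).
Verify: 259 mod 11 = 6 ✓, 259 mod 4 = 3 ✓, 259 mod 7 = 0 ✓.

x ≡ 259 (mod 308).


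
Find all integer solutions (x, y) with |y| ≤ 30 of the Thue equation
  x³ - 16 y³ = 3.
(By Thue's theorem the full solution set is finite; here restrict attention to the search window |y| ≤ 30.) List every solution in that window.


The equation is x³ - 16y³ = 3. For fixed y, x³ = 16·y³ + 3, so a solution requires the RHS to be a perfect cube.
Strategy: iterate y from -30 to 30, compute RHS = 16·y³ + 3, and check whether it is a (positive or negative) perfect cube.
Check small values of y:
  y = 0: RHS = 3 is not a perfect cube.
  y = 1: RHS = 19 is not a perfect cube.
  y = -1: RHS = -13 is not a perfect cube.
  y = 2: RHS = 131 is not a perfect cube.
  y = -2: RHS = -125 = (-5)³ ⇒ x = -5 works.
  y = 3: RHS = 435 is not a perfect cube.
  y = -3: RHS = -429 is not a perfect cube.
Continuing the search up to |y| = 30 finds no further solutions beyond those listed.
Collected solutions: (-5, -2).

Solutions (with |y| ≤ 30): (-5, -2).


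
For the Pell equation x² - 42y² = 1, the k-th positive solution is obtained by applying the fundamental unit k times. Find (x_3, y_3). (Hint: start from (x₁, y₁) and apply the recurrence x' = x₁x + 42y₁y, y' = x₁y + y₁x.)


Step 1: Find the fundamental solution (x₁, y₁) of x² - 42y² = 1.
  Expand √42 as a continued fraction. a₀ = ⌊√42⌋ = 6; iterate m_{k+1} = d_k·a_k − m_k, d_{k+1} = (42 − m_{k+1}²)/d_k, a_{k+1} = ⌊(a₀ + m_{k+1})/d_{k+1}⌋ (starting m₀ = 0, d₀ = 1), with convergents p_k = a_k·p_{k-1} + p_{k-2}, q_k = a_k·q_{k-1} + q_{k-2} (p₋₁ = 1, q₋₁ = 0):
  k = 0: a₀ = 6; p₀/q₀ = 6/1; p₀² − 42·q₀² = 36 − 42 = -6.
  k = 1: m = 6, d = 6, a = ⌊(6 + 6)/6⌋ = 2; p/q = (2·6 + 1)/(2·1 + 0) = 13/2; p² − 42·q² = 169 − 168 = 1.
  The first convergent with p² − 42·q² = 1 gives the fundamental solution (x₁, y₁) = (13, 2).
Step 2: Apply the recurrence (x_{n+1}, y_{n+1}) = (x₁x_n + 42y₁y_n, x₁y_n + y₁x_n) repeatedly.
  From (x_1, y_1) = (13, 2): x_2 = 13·13 + 42·2·2 = 337; y_2 = 13·2 + 2·13 = 52.
  From (x_2, y_2) = (337, 52): x_3 = 13·337 + 42·2·52 = 8749; y_3 = 13·52 + 2·337 = 1350.
Step 3: Verify x_3² - 42·y_3² = 76545001 - 76545000 = 1 (should be 1). ✓

(x_1, y_1) = (13, 2); (x_3, y_3) = (8749, 1350).


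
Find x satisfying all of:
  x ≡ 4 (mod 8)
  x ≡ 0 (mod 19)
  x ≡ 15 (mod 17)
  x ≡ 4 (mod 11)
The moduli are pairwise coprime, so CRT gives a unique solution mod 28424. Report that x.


Product of moduli M = 8 · 19 · 17 · 11 = 28424.
Merge one congruence at a time:
  Start: x ≡ 4 (mod 8).
  Combine with x ≡ 0 (mod 19); new modulus lcm = 152.
    Write x = 4 + 8·t and substitute into x ≡ 0 (mod 19): 8·t ≡ 0 − 4 = -4 (mod 19).
    Reduce coefficients mod 19: 8·t ≡ 15 (mod 19).
    The inverse of 8 mod 19 is 12 (since 8·12 = 96 = 5·19 + 1), so t ≡ 12·15 = 180 ≡ 9 (mod 19).
    Then x = 4 + 8·9 = 76, valid modulo lcm(8, 19) = 152: x ≡ 76 (mod 152).
  Combine with x ≡ 15 (mod 17); new modulus lcm = 2584.
    Write x = 76 + 152·t and substitute into x ≡ 15 (mod 17): 152·t ≡ 15 − 76 = -61 (mod 17).
    Reduce coefficients mod 17: 16·t ≡ 7 (mod 17).
    The inverse of 16 mod 17 is 16 (since 16·16 = 256 = 15·17 + 1), so t ≡ 16·7 = 112 ≡ 10 (mod 17).
    Then x = 76 + 152·10 = 1596, valid modulo lcm(152, 17) = 2584: x ≡ 1596 (mod 2584).
  Combine with x ≡ 4 (mod 11); new modulus lcm = 28424.
    Write x = 1596 + 2584·t and substitute into x ≡ 4 (mod 11): 2584·t ≡ 4 − 1596 = -1592 (mod 11).
    Reduce coefficients mod 11: 10·t ≡ 3 (mod 11).
    The inverse of 10 mod 11 is 10 (since 10·10 = 100 = 9·11 + 1), so t ≡ 10·3 = 30 ≡ 8 (mod 11).
    Then x = 1596 + 2584·8 = 22268, valid modulo lcm(2584, 11) = 28424: x ≡ 22268 (mod 28424).
Verify against each original: 22268 mod 8 = 4, 22268 mod 19 = 0, 22268 mod 17 = 15, 22268 mod 11 = 4.

x ≡ 22268 (mod 28424).


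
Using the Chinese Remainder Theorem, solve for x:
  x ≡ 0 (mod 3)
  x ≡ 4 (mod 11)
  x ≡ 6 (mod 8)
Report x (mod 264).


Moduli 3, 11, 8 are pairwise coprime; by CRT there is a unique solution modulo M = 3 · 11 · 8 = 264.
Solve pairwise, accumulating the modulus:
  Start with x ≡ 0 (mod 3).
  Combine with x ≡ 4 (mod 11): since gcd(3, 11) = 1, we get a unique residue mod 33.
    Write x = 0 + 3·t and substitute into x ≡ 4 (mod 11): 3·t ≡ 4 − 0 = 4 (mod 11).
    The inverse of 3 mod 11 is 4 (since 3·4 = 12 = 1·11 + 1), so t ≡ 4·4 = 16 ≡ 5 (mod 11).
    Then x = 0 + 3·5 = 15, valid modulo lcm(3, 11) = 33: x ≡ 15 (mod 33).
  Combine with x ≡ 6 (mod 8): since gcd(33, 8) = 1, we get a unique residue mod 264.
    Write x = 15 + 33·t and substitute into x ≡ 6 (mod 8): 33·t ≡ 6 − 15 = -9 (mod 8).
    Reduce coefficients mod 8: 1·t ≡ 7 (mod 8).
    So t ≡ 7 (mod 8).
    Then x = 15 + 33·7 = 246, valid modulo lcm(33, 8) = 264: x ≡ 246 (mod 264).
Verify: 246 mod 3 = 0 ✓, 246 mod 11 = 4 ✓, 246 mod 8 = 6 ✓.

x ≡ 246 (mod 264).


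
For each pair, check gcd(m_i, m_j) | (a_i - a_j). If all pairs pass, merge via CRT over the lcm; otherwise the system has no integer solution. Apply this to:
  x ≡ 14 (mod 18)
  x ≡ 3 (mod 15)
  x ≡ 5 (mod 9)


Moduli 18, 15, 9 are not pairwise coprime, so CRT works modulo lcm(m_i) when all pairwise compatibility conditions hold.
Pairwise compatibility: gcd(m_i, m_j) must divide a_i - a_j for every pair.
Merge one congruence at a time:
  Start: x ≡ 14 (mod 18).
  Combine with x ≡ 3 (mod 15): gcd(18, 15) = 3, and 3 - 14 = -11 is NOT divisible by 3.
    ⇒ system is inconsistent (no integer solution).

No solution (the system is inconsistent).


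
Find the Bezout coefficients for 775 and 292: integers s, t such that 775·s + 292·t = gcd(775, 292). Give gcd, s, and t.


Euclidean algorithm on (775, 292) — divide until remainder is 0:
  775 = 2 · 292 + 191
  292 = 1 · 191 + 101
  191 = 1 · 101 + 90
  101 = 1 · 90 + 11
  90 = 8 · 11 + 2
  11 = 5 · 2 + 1
  2 = 2 · 1 + 0
gcd(775, 292) = 1.
Track Bezout coefficients alongside the remainders: start with r₀ = 775 = a·1 + b·0 (s = 1, t = 0) and r₁ = 292 = a·0 + b·1 (s = 0, t = 1); each new remainder r_{k+1} = r_{k-1} − q_k·r_k inherits s_{k+1} = s_{k-1} − q_k·s_k, t_{k+1} = t_{k-1} − q_k·t_k, so r_k = a·s_k + b·t_k at every step:
  q = 2: r = 191, s = 1 − 2·0 = 1, t = 0 − 2·1 = -2  (check: 775·1 + 292·(-2) = 191)
  q = 1: r = 101, s = 0 − 1·1 = -1, t = 1 − 1·(-2) = 3  (check: 775·(-1) + 292·3 = 101)
  q = 1: r = 90, s = 1 − 1·(-1) = 2, t = -2 − 1·3 = -5  (check: 775·2 + 292·(-5) = 90)
  q = 1: r = 11, s = -1 − 1·2 = -3, t = 3 − 1·(-5) = 8  (check: 775·(-3) + 292·8 = 11)
  q = 8: r = 2, s = 2 − 8·(-3) = 26, t = -5 − 8·8 = -69  (check: 775·26 + 292·(-69) = 2)
  q = 5: r = 1, s = -3 − 5·26 = -133, t = 8 − 5·(-69) = 353  (check: 775·(-133) + 292·353 = 1)
The row with r = 1 (the gcd) gives the Bezout coefficients s = -133, t = 353.
Result: 775 · (-133) + 292 · (353) = 1.

gcd(775, 292) = 1; s = -133, t = 353 (check: 775·(-133) + 292·353 = 1).


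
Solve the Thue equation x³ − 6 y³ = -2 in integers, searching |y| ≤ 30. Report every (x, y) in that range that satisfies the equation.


The equation is x³ - 6y³ = -2. For fixed y, x³ = 6·y³ − 2, so a solution requires the RHS to be a perfect cube.
Strategy: iterate y from -30 to 30, compute RHS = 6·y³ − 2, and check whether it is a (positive or negative) perfect cube.
Check small values of y:
  y = 0: RHS = -2 is not a perfect cube.
  y = 1: RHS = 4 is not a perfect cube.
  y = -1: RHS = -8 = (-2)³ ⇒ x = -2 works.
  y = 2: RHS = 46 is not a perfect cube.
  y = -2: RHS = -50 is not a perfect cube.
  y = 3: RHS = 160 is not a perfect cube.
  y = -3: RHS = -164 is not a perfect cube.
Continuing the search up to |y| = 30 finds no further solutions beyond those listed.
Collected solutions: (-2, -1).

Solutions (with |y| ≤ 30): (-2, -1).


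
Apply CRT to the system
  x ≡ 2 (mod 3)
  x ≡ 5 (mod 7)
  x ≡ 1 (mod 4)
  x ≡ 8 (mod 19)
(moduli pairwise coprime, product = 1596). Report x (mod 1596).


Product of moduli M = 3 · 7 · 4 · 19 = 1596.
Merge one congruence at a time:
  Start: x ≡ 2 (mod 3).
  Combine with x ≡ 5 (mod 7); new modulus lcm = 21.
    Write x = 2 + 3·t and substitute into x ≡ 5 (mod 7): 3·t ≡ 5 − 2 = 3 (mod 7).
    The inverse of 3 mod 7 is 5 (since 3·5 = 15 = 2·7 + 1), so t ≡ 5·3 = 15 ≡ 1 (mod 7).
    Then x = 2 + 3·1 = 5, valid modulo lcm(3, 7) = 21: x ≡ 5 (mod 21).
  Combine with x ≡ 1 (mod 4); new modulus lcm = 84.
    Write x = 5 + 21·t and substitute into x ≡ 1 (mod 4): 21·t ≡ 1 − 5 = -4 (mod 4).
    Reduce coefficients mod 4: 1·t ≡ 0 (mod 4).
    So t ≡ 0 (mod 4).
    Then x = 5 + 21·0 = 5, valid modulo lcm(21, 4) = 84: x ≡ 5 (mod 84).
  Combine with x ≡ 8 (mod 19); new modulus lcm = 1596.
    Write x = 5 + 84·t and substitute into x ≡ 8 (mod 19): 84·t ≡ 8 − 5 = 3 (mod 19).
    Reduce coefficients mod 19: 8·t ≡ 3 (mod 19).
    The inverse of 8 mod 19 is 12 (since 8·12 = 96 = 5·19 + 1), so t ≡ 12·3 = 36 ≡ 17 (mod 19).
    Then x = 5 + 84·17 = 1433, valid modulo lcm(84, 19) = 1596: x ≡ 1433 (mod 1596).
Verify against each original: 1433 mod 3 = 2, 1433 mod 7 = 5, 1433 mod 4 = 1, 1433 mod 19 = 8.

x ≡ 1433 (mod 1596).


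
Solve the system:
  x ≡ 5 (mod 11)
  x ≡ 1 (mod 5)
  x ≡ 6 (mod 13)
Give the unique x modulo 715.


Moduli 11, 5, 13 are pairwise coprime; by CRT there is a unique solution modulo M = 11 · 5 · 13 = 715.
Solve pairwise, accumulating the modulus:
  Start with x ≡ 5 (mod 11).
  Combine with x ≡ 1 (mod 5): since gcd(11, 5) = 1, we get a unique residue mod 55.
    Write x = 5 + 11·t and substitute into x ≡ 1 (mod 5): 11·t ≡ 1 − 5 = -4 (mod 5).
    Reduce coefficients mod 5: 1·t ≡ 1 (mod 5).
    So t ≡ 1 (mod 5).
    Then x = 5 + 11·1 = 16, valid modulo lcm(11, 5) = 55: x ≡ 16 (mod 55).
  Combine with x ≡ 6 (mod 13): since gcd(55, 13) = 1, we get a unique residue mod 715.
    Write x = 16 + 55·t and substitute into x ≡ 6 (mod 13): 55·t ≡ 6 − 16 = -10 (mod 13).
    Reduce coefficients mod 13: 3·t ≡ 3 (mod 13).
    The inverse of 3 mod 13 is 9 (since 3·9 = 27 = 2·13 + 1), so t ≡ 9·3 = 27 ≡ 1 (mod 13).
    Then x = 16 + 55·1 = 71, valid modulo lcm(55, 13) = 715: x ≡ 71 (mod 715).
Verify: 71 mod 11 = 5 ✓, 71 mod 5 = 1 ✓, 71 mod 13 = 6 ✓.

x ≡ 71 (mod 715).


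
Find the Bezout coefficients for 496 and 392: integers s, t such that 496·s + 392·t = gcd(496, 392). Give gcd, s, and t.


Euclidean algorithm on (496, 392) — divide until remainder is 0:
  496 = 1 · 392 + 104
  392 = 3 · 104 + 80
  104 = 1 · 80 + 24
  80 = 3 · 24 + 8
  24 = 3 · 8 + 0
gcd(496, 392) = 8.
Track Bezout coefficients alongside the remainders: start with r₀ = 496 = a·1 + b·0 (s = 1, t = 0) and r₁ = 392 = a·0 + b·1 (s = 0, t = 1); each new remainder r_{k+1} = r_{k-1} − q_k·r_k inherits s_{k+1} = s_{k-1} − q_k·s_k, t_{k+1} = t_{k-1} − q_k·t_k, so r_k = a·s_k + b·t_k at every step:
  q = 1: r = 104, s = 1 − 1·0 = 1, t = 0 − 1·1 = -1  (check: 496·1 + 392·(-1) = 104)
  q = 3: r = 80, s = 0 − 3·1 = -3, t = 1 − 3·(-1) = 4  (check: 496·(-3) + 392·4 = 80)
  q = 1: r = 24, s = 1 − 1·(-3) = 4, t = -1 − 1·4 = -5  (check: 496·4 + 392·(-5) = 24)
  q = 3: r = 8, s = -3 − 3·4 = -15, t = 4 − 3·(-5) = 19  (check: 496·(-15) + 392·19 = 8)
The row with r = 8 (the gcd) gives the Bezout coefficients s = -15, t = 19.
Result: 496 · (-15) + 392 · (19) = 8.

gcd(496, 392) = 8; s = -15, t = 19 (check: 496·(-15) + 392·19 = 8).


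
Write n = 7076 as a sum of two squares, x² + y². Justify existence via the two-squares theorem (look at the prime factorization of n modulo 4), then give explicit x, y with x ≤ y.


Step 1: Factor n = 7076 = 2^2 · 29 · 61.
Step 2: Check the mod-4 condition on each prime factor: 2 = 2 (special); 29 ≡ 1 (mod 4), exponent 1; 61 ≡ 1 (mod 4), exponent 1.
All primes ≡ 3 (mod 4) appear to even exponent (or don't appear), so by the two-squares theorem n IS expressible as a sum of two squares.
Step 3: Build a representation. Group n = k² · m with k = 2 and m = 29 · 61 = 1769 (a product of primes ≡ 1 (mod 4)); a representation of m scales to one of n via (k·x)² + (k·y)² = k²(x² + y²). Each prime p ≡ 1 (mod 4) is itself a sum of two squares; find a² by testing p − a² for a perfect square:
  29: 29 − 1² = 28, 29 − 2² = 25 = 5² ⇒ 29 = 2² + 5².
  61: 61 − 1² = 60, 61 − 2² = 57, 61 − 3² = 52, 61 − 4² = 45, 61 − 5² = 36 = 6² ⇒ 61 = 5² + 6².
  Combine using the Brahmagupta–Fibonacci identity (a² + b²)(c² + d²) = (ac − bd)² + (ad + bc)² = (ac + bd)² + (ad − bc)²:
  29 · 61 = 1769: from (2² + 5²)(5² + 6²), take (2·5 − 5·6, 2·6 + 5·5) = (10 − 30, 12 + 25) = (-20, 37); dropping signs (only squares matter) gives (20, 37); check 20² + 37² = 400 + 1369 = 1769 ✓.
  Scale by k = 2: (2·20, 2·37) = (40, 74).
Step 4: Order so x ≤ y and verify: 40² + 74² = 1600 + 5476 = 7076 = n. ✓

n = 7076 = 40² + 74² (one valid representation with x ≤ y).


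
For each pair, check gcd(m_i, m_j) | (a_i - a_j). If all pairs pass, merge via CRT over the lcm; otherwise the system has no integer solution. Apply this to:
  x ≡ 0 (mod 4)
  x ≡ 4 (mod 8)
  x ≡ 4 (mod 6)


Moduli 4, 8, 6 are not pairwise coprime, so CRT works modulo lcm(m_i) when all pairwise compatibility conditions hold.
Pairwise compatibility: gcd(m_i, m_j) must divide a_i - a_j for every pair.
Merge one congruence at a time:
  Start: x ≡ 0 (mod 4).
  Combine with x ≡ 4 (mod 8): gcd(4, 8) = 4; 4 - 0 = 4, which IS divisible by 4, so compatible.
    Write x = 0 + 4·t and substitute into x ≡ 4 (mod 8): 4·t ≡ 4 − 0 = 4 (mod 8).
    Divide the congruence (and modulus) by g = 4: 1·t ≡ 1 (mod 2).
    So t ≡ 1 (mod 2).
    Then x = 0 + 4·1 = 4, valid modulo lcm(4, 8) = 8: x ≡ 4 (mod 8).
  Combine with x ≡ 4 (mod 6): gcd(8, 6) = 2; 4 - 4 = 0, which IS divisible by 2, so compatible.
    Write x = 4 + 8·t and substitute into x ≡ 4 (mod 6): 8·t ≡ 4 − 4 = 0 (mod 6).
    Divide the congruence (and modulus) by g = 2: 4·t ≡ 0 (mod 3).
    Reduce coefficients mod 3: 1·t ≡ 0 (mod 3).
    So t ≡ 0 (mod 3).
    Then x = 4 + 8·0 = 4, valid modulo lcm(8, 6) = 24: x ≡ 4 (mod 24).
Verify: 4 mod 4 = 0, 4 mod 8 = 4, 4 mod 6 = 4.

x ≡ 4 (mod 24).


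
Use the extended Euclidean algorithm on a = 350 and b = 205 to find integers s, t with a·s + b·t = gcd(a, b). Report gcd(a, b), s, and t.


Euclidean algorithm on (350, 205) — divide until remainder is 0:
  350 = 1 · 205 + 145
  205 = 1 · 145 + 60
  145 = 2 · 60 + 25
  60 = 2 · 25 + 10
  25 = 2 · 10 + 5
  10 = 2 · 5 + 0
gcd(350, 205) = 5.
Track Bezout coefficients alongside the remainders: start with r₀ = 350 = a·1 + b·0 (s = 1, t = 0) and r₁ = 205 = a·0 + b·1 (s = 0, t = 1); each new remainder r_{k+1} = r_{k-1} − q_k·r_k inherits s_{k+1} = s_{k-1} − q_k·s_k, t_{k+1} = t_{k-1} − q_k·t_k, so r_k = a·s_k + b·t_k at every step:
  q = 1: r = 145, s = 1 − 1·0 = 1, t = 0 − 1·1 = -1  (check: 350·1 + 205·(-1) = 145)
  q = 1: r = 60, s = 0 − 1·1 = -1, t = 1 − 1·(-1) = 2  (check: 350·(-1) + 205·2 = 60)
  q = 2: r = 25, s = 1 − 2·(-1) = 3, t = -1 − 2·2 = -5  (check: 350·3 + 205·(-5) = 25)
  q = 2: r = 10, s = -1 − 2·3 = -7, t = 2 − 2·(-5) = 12  (check: 350·(-7) + 205·12 = 10)
  q = 2: r = 5, s = 3 − 2·(-7) = 17, t = -5 − 2·12 = -29  (check: 350·17 + 205·(-29) = 5)
The row with r = 5 (the gcd) gives the Bezout coefficients s = 17, t = -29.
Result: 350 · (17) + 205 · (-29) = 5.

gcd(350, 205) = 5; s = 17, t = -29 (check: 350·17 + 205·(-29) = 5).


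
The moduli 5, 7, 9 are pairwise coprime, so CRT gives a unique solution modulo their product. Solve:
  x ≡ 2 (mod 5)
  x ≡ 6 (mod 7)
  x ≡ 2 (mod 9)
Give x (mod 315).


Moduli 5, 7, 9 are pairwise coprime; by CRT there is a unique solution modulo M = 5 · 7 · 9 = 315.
Solve pairwise, accumulating the modulus:
  Start with x ≡ 2 (mod 5).
  Combine with x ≡ 6 (mod 7): since gcd(5, 7) = 1, we get a unique residue mod 35.
    Write x = 2 + 5·t and substitute into x ≡ 6 (mod 7): 5·t ≡ 6 − 2 = 4 (mod 7).
    The inverse of 5 mod 7 is 3 (since 5·3 = 15 = 2·7 + 1), so t ≡ 3·4 = 12 ≡ 5 (mod 7).
    Then x = 2 + 5·5 = 27, valid modulo lcm(5, 7) = 35: x ≡ 27 (mod 35).
  Combine with x ≡ 2 (mod 9): since gcd(35, 9) = 1, we get a unique residue mod 315.
    Write x = 27 + 35·t and substitute into x ≡ 2 (mod 9): 35·t ≡ 2 − 27 = -25 (mod 9).
    Reduce coefficients mod 9: 8·t ≡ 2 (mod 9).
    The inverse of 8 mod 9 is 8 (since 8·8 = 64 = 7·9 + 1), so t ≡ 8·2 = 16 ≡ 7 (mod 9).
    Then x = 27 + 35·7 = 272, valid modulo lcm(35, 9) = 315: x ≡ 272 (mod 315).
Verify: 272 mod 5 = 2 ✓, 272 mod 7 = 6 ✓, 272 mod 9 = 2 ✓.

x ≡ 272 (mod 315).


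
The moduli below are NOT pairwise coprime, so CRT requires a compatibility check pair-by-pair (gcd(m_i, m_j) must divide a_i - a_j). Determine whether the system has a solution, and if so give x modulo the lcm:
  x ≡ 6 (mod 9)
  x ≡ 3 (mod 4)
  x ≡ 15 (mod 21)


Moduli 9, 4, 21 are not pairwise coprime, so CRT works modulo lcm(m_i) when all pairwise compatibility conditions hold.
Pairwise compatibility: gcd(m_i, m_j) must divide a_i - a_j for every pair.
Merge one congruence at a time:
  Start: x ≡ 6 (mod 9).
  Combine with x ≡ 3 (mod 4): gcd(9, 4) = 1; 3 - 6 = -3, which IS divisible by 1, so compatible.
    Write x = 6 + 9·t and substitute into x ≡ 3 (mod 4): 9·t ≡ 3 − 6 = -3 (mod 4).
    Reduce coefficients mod 4: 1·t ≡ 1 (mod 4).
    So t ≡ 1 (mod 4).
    Then x = 6 + 9·1 = 15, valid modulo lcm(9, 4) = 36: x ≡ 15 (mod 36).
  Combine with x ≡ 15 (mod 21): gcd(36, 21) = 3; 15 - 15 = 0, which IS divisible by 3, so compatible.
    Write x = 15 + 36·t and substitute into x ≡ 15 (mod 21): 36·t ≡ 15 − 15 = 0 (mod 21).
    Divide the congruence (and modulus) by g = 3: 12·t ≡ 0 (mod 7).
    Reduce coefficients mod 7: 5·t ≡ 0 (mod 7).
    The inverse of 5 mod 7 is 3 (since 5·3 = 15 = 2·7 + 1), so t ≡ 3·0 = 0 ≡ 0 (mod 7).
    Then x = 15 + 36·0 = 15, valid modulo lcm(36, 21) = 252: x ≡ 15 (mod 252).
Verify: 15 mod 9 = 6, 15 mod 4 = 3, 15 mod 21 = 15.

x ≡ 15 (mod 252).


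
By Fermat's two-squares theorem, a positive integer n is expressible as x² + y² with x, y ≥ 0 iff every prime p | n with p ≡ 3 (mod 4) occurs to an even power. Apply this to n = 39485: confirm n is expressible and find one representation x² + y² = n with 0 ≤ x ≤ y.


Step 1: Factor n = 39485 = 5 · 53 · 149.
Step 2: Check the mod-4 condition on each prime factor: 5 ≡ 1 (mod 4), exponent 1; 53 ≡ 1 (mod 4), exponent 1; 149 ≡ 1 (mod 4), exponent 1.
All primes ≡ 3 (mod 4) appear to even exponent (or don't appear), so by the two-squares theorem n IS expressible as a sum of two squares.
Step 3: Build a representation. Here n = 5 · 53 · 149 is a product of primes ≡ 1 (mod 4). Each prime p ≡ 1 (mod 4) is itself a sum of two squares; find a² by testing p − a² for a perfect square:
  5: 5 − 1² = 4 = 2² ⇒ 5 = 1² + 2².
  53: 53 − 1² = 52, 53 − 2² = 49 = 7² ⇒ 53 = 2² + 7².
  149: 149 − 1² = 148, 149 − 2² = 145, 149 − 3² = 140, 149 − 4² = 133, 149 − 5² = 124, 149 − 6² = 113, 149 − 7² = 100 = 10² ⇒ 149 = 7² + 10².
  Combine using the Brahmagupta–Fibonacci identity (a² + b²)(c² + d²) = (ac − bd)² + (ad + bc)² = (ac + bd)² + (ad − bc)²:
  5 · 53 = 265: from (1² + 2²)(2² + 7²), take (1·2 − 2·7, 1·7 + 2·2) = (2 − 14, 7 + 4) = (-12, 11); dropping signs (only squares matter) gives (12, 11); check 12² + 11² = 144 + 121 = 265 ✓.
  265 · 149 = 39485: from (12² + 11²)(7² + 10²), take (12·7 − 11·10, 12·10 + 11·7) = (84 − 110, 120 + 77) = (-26, 197); dropping signs (only squares matter) gives (26, 197); check 26² + 197² = 676 + 38809 = 39485 ✓.
Step 4: Order so x ≤ y and verify: 26² + 197² = 676 + 38809 = 39485 = n. ✓

n = 39485 = 26² + 197² (one valid representation with x ≤ y).


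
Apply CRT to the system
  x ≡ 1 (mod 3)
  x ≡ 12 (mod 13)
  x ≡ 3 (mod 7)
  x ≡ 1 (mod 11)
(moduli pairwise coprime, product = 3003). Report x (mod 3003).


Product of moduli M = 3 · 13 · 7 · 11 = 3003.
Merge one congruence at a time:
  Start: x ≡ 1 (mod 3).
  Combine with x ≡ 12 (mod 13); new modulus lcm = 39.
    Write x = 1 + 3·t and substitute into x ≡ 12 (mod 13): 3·t ≡ 12 − 1 = 11 (mod 13).
    The inverse of 3 mod 13 is 9 (since 3·9 = 27 = 2·13 + 1), so t ≡ 9·11 = 99 ≡ 8 (mod 13).
    Then x = 1 + 3·8 = 25, valid modulo lcm(3, 13) = 39: x ≡ 25 (mod 39).
  Combine with x ≡ 3 (mod 7); new modulus lcm = 273.
    Write x = 25 + 39·t and substitute into x ≡ 3 (mod 7): 39·t ≡ 3 − 25 = -22 (mod 7).
    Reduce coefficients mod 7: 4·t ≡ 6 (mod 7).
    The inverse of 4 mod 7 is 2 (since 4·2 = 8 = 1·7 + 1), so t ≡ 2·6 = 12 ≡ 5 (mod 7).
    Then x = 25 + 39·5 = 220, valid modulo lcm(39, 7) = 273: x ≡ 220 (mod 273).
  Combine with x ≡ 1 (mod 11); new modulus lcm = 3003.
    Write x = 220 + 273·t and substitute into x ≡ 1 (mod 11): 273·t ≡ 1 − 220 = -219 (mod 11).
    Reduce coefficients mod 11: 9·t ≡ 1 (mod 11).
    The inverse of 9 mod 11 is 5 (since 9·5 = 45 = 4·11 + 1), so t ≡ 5·1 = 5 ≡ 5 (mod 11).
    Then x = 220 + 273·5 = 1585, valid modulo lcm(273, 11) = 3003: x ≡ 1585 (mod 3003).
Verify against each original: 1585 mod 3 = 1, 1585 mod 13 = 12, 1585 mod 7 = 3, 1585 mod 11 = 1.

x ≡ 1585 (mod 3003).


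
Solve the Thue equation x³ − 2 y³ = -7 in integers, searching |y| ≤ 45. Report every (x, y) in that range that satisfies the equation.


The equation is x³ - 2y³ = -7. For fixed y, x³ = 2·y³ − 7, so a solution requires the RHS to be a perfect cube.
Strategy: iterate y from -45 to 45, compute RHS = 2·y³ − 7, and check whether it is a (positive or negative) perfect cube.
Check small values of y:
  y = 0: RHS = -7 is not a perfect cube.
  y = 1: RHS = -5 is not a perfect cube.
  y = -1: RHS = -9 is not a perfect cube.
  y = 2: RHS = 9 is not a perfect cube.
  y = -2: RHS = -23 is not a perfect cube.
  y = 3: RHS = 47 is not a perfect cube.
  y = -3: RHS = -61 is not a perfect cube.
Continuing the search up to |y| = 45 finds no solutions either.
No (x, y) in the scanned range satisfies the equation.

No integer solutions with |y| ≤ 45.


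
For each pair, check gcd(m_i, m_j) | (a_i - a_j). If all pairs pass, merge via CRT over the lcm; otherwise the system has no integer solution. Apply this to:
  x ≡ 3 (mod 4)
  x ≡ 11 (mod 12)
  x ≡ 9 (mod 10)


Moduli 4, 12, 10 are not pairwise coprime, so CRT works modulo lcm(m_i) when all pairwise compatibility conditions hold.
Pairwise compatibility: gcd(m_i, m_j) must divide a_i - a_j for every pair.
Merge one congruence at a time:
  Start: x ≡ 3 (mod 4).
  Combine with x ≡ 11 (mod 12): gcd(4, 12) = 4; 11 - 3 = 8, which IS divisible by 4, so compatible.
    Write x = 3 + 4·t and substitute into x ≡ 11 (mod 12): 4·t ≡ 11 − 3 = 8 (mod 12).
    Divide the congruence (and modulus) by g = 4: 1·t ≡ 2 (mod 3).
    So t ≡ 2 (mod 3).
    Then x = 3 + 4·2 = 11, valid modulo lcm(4, 12) = 12: x ≡ 11 (mod 12).
  Combine with x ≡ 9 (mod 10): gcd(12, 10) = 2; 9 - 11 = -2, which IS divisible by 2, so compatible.
    Write x = 11 + 12·t and substitute into x ≡ 9 (mod 10): 12·t ≡ 9 − 11 = -2 (mod 10).
    Divide the congruence (and modulus) by g = 2: 6·t ≡ -1 (mod 5).
    Reduce coefficients mod 5: 1·t ≡ 4 (mod 5).
    So t ≡ 4 (mod 5).
    Then x = 11 + 12·4 = 59, valid modulo lcm(12, 10) = 60: x ≡ 59 (mod 60).
Verify: 59 mod 4 = 3, 59 mod 12 = 11, 59 mod 10 = 9.

x ≡ 59 (mod 60).
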